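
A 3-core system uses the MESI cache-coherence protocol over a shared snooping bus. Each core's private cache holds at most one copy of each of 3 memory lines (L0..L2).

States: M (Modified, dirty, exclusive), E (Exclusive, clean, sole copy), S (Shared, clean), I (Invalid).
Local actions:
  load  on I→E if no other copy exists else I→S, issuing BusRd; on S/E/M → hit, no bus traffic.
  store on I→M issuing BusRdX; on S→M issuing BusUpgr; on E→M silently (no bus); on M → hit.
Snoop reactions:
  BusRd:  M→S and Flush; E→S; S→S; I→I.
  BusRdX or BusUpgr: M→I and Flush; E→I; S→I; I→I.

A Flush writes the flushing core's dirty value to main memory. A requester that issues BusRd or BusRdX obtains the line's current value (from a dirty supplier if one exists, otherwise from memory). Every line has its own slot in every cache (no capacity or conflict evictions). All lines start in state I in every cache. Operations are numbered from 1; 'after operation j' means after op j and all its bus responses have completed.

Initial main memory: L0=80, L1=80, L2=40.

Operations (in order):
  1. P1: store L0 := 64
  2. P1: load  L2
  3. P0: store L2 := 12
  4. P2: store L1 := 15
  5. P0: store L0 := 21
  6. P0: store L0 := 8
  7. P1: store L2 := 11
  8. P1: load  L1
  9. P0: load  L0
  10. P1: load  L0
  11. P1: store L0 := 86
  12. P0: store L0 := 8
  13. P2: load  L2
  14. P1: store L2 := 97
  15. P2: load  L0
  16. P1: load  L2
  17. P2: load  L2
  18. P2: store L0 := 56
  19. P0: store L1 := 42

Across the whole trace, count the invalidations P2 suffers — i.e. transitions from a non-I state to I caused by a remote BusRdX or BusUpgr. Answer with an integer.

  op1 P1: store L0 := 64 → I/M/I on L0; bus BusRdX; mem=80
  op2 P1: load  L2 → I/E/I on L2; bus BusRd; mem=40
  op3 P0: store L2 := 12 → M/I/I on L2; bus BusRdX; mem=40
  op4 P2: store L1 := 15 → I/I/M on L1; bus BusRdX; mem=80
  op5 P0: store L0 := 21 → M/I/I on L0; bus BusRdX Flush; mem=64
  op6 P0: store L0 := 8 → M/I/I on L0; bus (none); mem=64
  op7 P1: store L2 := 11 → I/M/I on L2; bus BusRdX Flush; mem=12
  op8 P1: load  L1 → I/S/S on L1; bus BusRd Flush; mem=15
  op9 P0: load  L0 → M/I/I on L0; bus (none); mem=64
  op10 P1: load  L0 → S/S/I on L0; bus BusRd Flush; mem=8
  op11 P1: store L0 := 86 → I/M/I on L0; bus BusUpgr; mem=8
  op12 P0: store L0 := 8 → M/I/I on L0; bus BusRdX Flush; mem=86
  op13 P2: load  L2 → I/S/S on L2; bus BusRd Flush; mem=11
  op14 P1: store L2 := 97 → I/M/I on L2; bus BusUpgr; mem=11
  op15 P2: load  L0 → S/I/S on L0; bus BusRd Flush; mem=8
  op16 P1: load  L2 → I/M/I on L2; bus (none); mem=11
  op17 P2: load  L2 → I/S/S on L2; bus BusRd Flush; mem=97
  op18 P2: store L0 := 56 → I/I/M on L0; bus BusUpgr; mem=8
  op19 P0: store L1 := 42 → M/I/I on L1; bus BusRdX; mem=15

invalidations = 2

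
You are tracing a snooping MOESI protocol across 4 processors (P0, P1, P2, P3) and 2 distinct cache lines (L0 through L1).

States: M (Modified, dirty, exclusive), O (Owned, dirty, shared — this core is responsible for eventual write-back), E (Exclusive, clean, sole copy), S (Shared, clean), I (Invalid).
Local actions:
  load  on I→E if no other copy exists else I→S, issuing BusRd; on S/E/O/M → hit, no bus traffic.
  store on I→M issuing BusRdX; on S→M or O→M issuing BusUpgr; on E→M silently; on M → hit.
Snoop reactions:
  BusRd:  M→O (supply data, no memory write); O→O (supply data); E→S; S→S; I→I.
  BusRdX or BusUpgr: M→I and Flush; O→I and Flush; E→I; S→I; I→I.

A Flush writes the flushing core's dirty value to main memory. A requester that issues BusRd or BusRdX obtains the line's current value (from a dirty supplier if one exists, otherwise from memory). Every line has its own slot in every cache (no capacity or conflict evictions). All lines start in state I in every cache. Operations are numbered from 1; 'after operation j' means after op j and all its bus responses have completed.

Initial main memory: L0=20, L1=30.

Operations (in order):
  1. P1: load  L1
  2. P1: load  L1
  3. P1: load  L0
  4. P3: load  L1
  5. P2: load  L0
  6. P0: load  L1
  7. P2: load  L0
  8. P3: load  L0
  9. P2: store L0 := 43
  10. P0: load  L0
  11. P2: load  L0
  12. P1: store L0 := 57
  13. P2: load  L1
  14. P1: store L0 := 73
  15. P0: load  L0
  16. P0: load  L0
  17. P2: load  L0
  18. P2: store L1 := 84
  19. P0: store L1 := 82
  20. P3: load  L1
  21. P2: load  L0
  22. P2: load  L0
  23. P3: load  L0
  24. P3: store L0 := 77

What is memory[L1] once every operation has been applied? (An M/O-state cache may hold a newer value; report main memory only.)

memory[L1] = 84

  op1 P1: load  L1 → I/E/I/I on L1; bus BusRd; mem=30
  op2 P1: load  L1 → I/E/I/I on L1; bus (none); mem=30
  op3 P1: load  L0 → I/E/I/I on L0; bus BusRd; mem=20
  op4 P3: load  L1 → I/S/I/S on L1; bus BusRd; mem=30
  op5 P2: load  L0 → I/S/S/I on L0; bus BusRd; mem=20
  op6 P0: load  L1 → S/S/I/S on L1; bus BusRd; mem=30
  op7 P2: load  L0 → I/S/S/I on L0; bus (none); mem=20
  op8 P3: load  L0 → I/S/S/S on L0; bus BusRd; mem=20
  op9 P2: store L0 := 43 → I/I/M/I on L0; bus BusUpgr; mem=20
  op10 P0: load  L0 → S/I/O/I on L0; bus BusRd; mem=20
  op11 P2: load  L0 → S/I/O/I on L0; bus (none); mem=20
  op12 P1: store L0 := 57 → I/M/I/I on L0; bus BusRdX Flush; mem=43
  op13 P2: load  L1 → S/S/S/S on L1; bus BusRd; mem=30
  op14 P1: store L0 := 73 → I/M/I/I on L0; bus (none); mem=43
  op15 P0: load  L0 → S/O/I/I on L0; bus BusRd; mem=43
  op16 P0: load  L0 → S/O/I/I on L0; bus (none); mem=43
  op17 P2: load  L0 → S/O/S/I on L0; bus BusRd; mem=43
  op18 P2: store L1 := 84 → I/I/M/I on L1; bus BusUpgr; mem=30
  op19 P0: store L1 := 82 → M/I/I/I on L1; bus BusRdX Flush; mem=84
  op20 P3: load  L1 → O/I/I/S on L1; bus BusRd; mem=84
  op21 P2: load  L0 → S/O/S/I on L0; bus (none); mem=43
  op22 P2: load  L0 → S/O/S/I on L0; bus (none); mem=43
  op23 P3: load  L0 → S/O/S/S on L0; bus BusRd; mem=43
  op24 P3: store L0 := 77 → I/I/I/M on L0; bus BusUpgr Flush; mem=73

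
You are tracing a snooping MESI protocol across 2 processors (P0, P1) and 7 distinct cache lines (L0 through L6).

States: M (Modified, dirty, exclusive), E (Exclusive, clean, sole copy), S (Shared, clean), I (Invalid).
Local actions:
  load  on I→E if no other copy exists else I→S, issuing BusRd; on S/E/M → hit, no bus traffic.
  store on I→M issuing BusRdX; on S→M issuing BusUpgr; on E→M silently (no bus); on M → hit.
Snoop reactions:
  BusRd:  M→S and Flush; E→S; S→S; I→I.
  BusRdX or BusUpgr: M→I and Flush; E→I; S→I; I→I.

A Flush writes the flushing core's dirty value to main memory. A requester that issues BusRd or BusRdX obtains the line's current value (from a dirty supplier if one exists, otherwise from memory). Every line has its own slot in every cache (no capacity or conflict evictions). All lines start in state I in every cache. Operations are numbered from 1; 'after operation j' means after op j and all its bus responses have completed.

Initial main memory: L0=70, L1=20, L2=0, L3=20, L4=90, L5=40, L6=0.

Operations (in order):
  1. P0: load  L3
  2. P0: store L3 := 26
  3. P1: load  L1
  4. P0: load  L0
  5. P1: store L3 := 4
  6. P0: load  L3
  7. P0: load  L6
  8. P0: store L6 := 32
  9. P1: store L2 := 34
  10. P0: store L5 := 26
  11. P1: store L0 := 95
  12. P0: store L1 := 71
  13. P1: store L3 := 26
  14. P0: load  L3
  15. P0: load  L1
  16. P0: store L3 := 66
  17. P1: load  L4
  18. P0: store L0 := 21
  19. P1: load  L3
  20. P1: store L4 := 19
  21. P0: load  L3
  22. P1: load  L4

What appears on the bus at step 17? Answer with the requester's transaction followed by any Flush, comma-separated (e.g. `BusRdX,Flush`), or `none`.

bus = BusRd

[1] P0: load  L3 | P0:E(20), P1:I | bus: BusRd
[2] P0: store L3 := 26 | P0:M(26), P1:I | bus: none
[3] P1: load  L1 | P0:I, P1:E(20) | bus: BusRd
[4] P0: load  L0 | P0:E(70), P1:I | bus: BusRd
[5] P1: store L3 := 4 | P0:I, P1:M(4) | bus: BusRdX,Flush
[6] P0: load  L3 | P0:S(4), P1:S(4) | bus: BusRd,Flush
[7] P0: load  L6 | P0:E(0), P1:I | bus: BusRd
[8] P0: store L6 := 32 | P0:M(32), P1:I | bus: none
[9] P1: store L2 := 34 | P0:I, P1:M(34) | bus: BusRdX
[10] P0: store L5 := 26 | P0:M(26), P1:I | bus: BusRdX
[11] P1: store L0 := 95 | P0:I, P1:M(95) | bus: BusRdX
[12] P0: store L1 := 71 | P0:M(71), P1:I | bus: BusRdX
[13] P1: store L3 := 26 | P0:I, P1:M(26) | bus: BusUpgr
[14] P0: load  L3 | P0:S(26), P1:S(26) | bus: BusRd,Flush
[15] P0: load  L1 | P0:M(71), P1:I | bus: none
[16] P0: store L3 := 66 | P0:M(66), P1:I | bus: BusUpgr
[17] P1: load  L4 | P0:I, P1:E(90) | bus: BusRd
[18] P0: store L0 := 21 | P0:M(21), P1:I | bus: BusRdX,Flush
[19] P1: load  L3 | P0:S(66), P1:S(66) | bus: BusRd,Flush
[20] P1: store L4 := 19 | P0:I, P1:M(19) | bus: none
[21] P0: load  L3 | P0:S(66), P1:S(66) | bus: none
[22] P1: load  L4 | P0:I, P1:M(19) | bus: none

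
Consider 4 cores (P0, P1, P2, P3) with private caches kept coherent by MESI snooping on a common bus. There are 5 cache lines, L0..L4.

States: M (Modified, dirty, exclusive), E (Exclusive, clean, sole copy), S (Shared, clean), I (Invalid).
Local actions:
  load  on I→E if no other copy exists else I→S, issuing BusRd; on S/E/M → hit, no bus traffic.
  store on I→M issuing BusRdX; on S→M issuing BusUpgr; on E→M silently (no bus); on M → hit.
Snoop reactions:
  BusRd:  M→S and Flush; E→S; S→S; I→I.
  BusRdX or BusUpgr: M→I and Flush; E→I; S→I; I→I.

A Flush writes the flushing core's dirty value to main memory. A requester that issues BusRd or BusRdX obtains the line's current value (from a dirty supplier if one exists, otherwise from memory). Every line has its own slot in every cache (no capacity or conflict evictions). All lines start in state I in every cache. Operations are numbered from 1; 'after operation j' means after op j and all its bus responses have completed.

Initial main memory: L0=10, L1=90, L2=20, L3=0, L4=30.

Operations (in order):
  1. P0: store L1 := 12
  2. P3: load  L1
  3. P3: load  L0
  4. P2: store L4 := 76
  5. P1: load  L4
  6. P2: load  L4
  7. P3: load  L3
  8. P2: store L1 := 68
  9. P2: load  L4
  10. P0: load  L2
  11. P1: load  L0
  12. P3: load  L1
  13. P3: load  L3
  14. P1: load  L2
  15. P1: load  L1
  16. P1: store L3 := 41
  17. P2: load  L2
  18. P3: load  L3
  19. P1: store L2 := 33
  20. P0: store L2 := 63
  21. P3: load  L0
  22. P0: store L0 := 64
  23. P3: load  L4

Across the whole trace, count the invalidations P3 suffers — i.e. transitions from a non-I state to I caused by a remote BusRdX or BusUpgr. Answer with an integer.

invalidations = 3

[1] P0: store L1 := 12 | P0:M(12), P1:I, P2:I, P3:I | bus: BusRdX
[2] P3: load  L1 | P0:S(12), P1:I, P2:I, P3:S(12) | bus: BusRd,Flush
[3] P3: load  L0 | P0:I, P1:I, P2:I, P3:E(10) | bus: BusRd
[4] P2: store L4 := 76 | P0:I, P1:I, P2:M(76), P3:I | bus: BusRdX
[5] P1: load  L4 | P0:I, P1:S(76), P2:S(76), P3:I | bus: BusRd,Flush
[6] P2: load  L4 | P0:I, P1:S(76), P2:S(76), P3:I | bus: none
[7] P3: load  L3 | P0:I, P1:I, P2:I, P3:E(0) | bus: BusRd
[8] P2: store L1 := 68 | P0:I, P1:I, P2:M(68), P3:I | bus: BusRdX
[9] P2: load  L4 | P0:I, P1:S(76), P2:S(76), P3:I | bus: none
[10] P0: load  L2 | P0:E(20), P1:I, P2:I, P3:I | bus: BusRd
[11] P1: load  L0 | P0:I, P1:S(10), P2:I, P3:S(10) | bus: BusRd
[12] P3: load  L1 | P0:I, P1:I, P2:S(68), P3:S(68) | bus: BusRd,Flush
[13] P3: load  L3 | P0:I, P1:I, P2:I, P3:E(0) | bus: none
[14] P1: load  L2 | P0:S(20), P1:S(20), P2:I, P3:I | bus: BusRd
[15] P1: load  L1 | P0:I, P1:S(68), P2:S(68), P3:S(68) | bus: BusRd
[16] P1: store L3 := 41 | P0:I, P1:M(41), P2:I, P3:I | bus: BusRdX
[17] P2: load  L2 | P0:S(20), P1:S(20), P2:S(20), P3:I | bus: BusRd
[18] P3: load  L3 | P0:I, P1:S(41), P2:I, P3:S(41) | bus: BusRd,Flush
[19] P1: store L2 := 33 | P0:I, P1:M(33), P2:I, P3:I | bus: BusUpgr
[20] P0: store L2 := 63 | P0:M(63), P1:I, P2:I, P3:I | bus: BusRdX,Flush
[21] P3: load  L0 | P0:I, P1:S(10), P2:I, P3:S(10) | bus: none
[22] P0: store L0 := 64 | P0:M(64), P1:I, P2:I, P3:I | bus: BusRdX
[23] P3: load  L4 | P0:I, P1:S(76), P2:S(76), P3:S(76) | bus: BusRd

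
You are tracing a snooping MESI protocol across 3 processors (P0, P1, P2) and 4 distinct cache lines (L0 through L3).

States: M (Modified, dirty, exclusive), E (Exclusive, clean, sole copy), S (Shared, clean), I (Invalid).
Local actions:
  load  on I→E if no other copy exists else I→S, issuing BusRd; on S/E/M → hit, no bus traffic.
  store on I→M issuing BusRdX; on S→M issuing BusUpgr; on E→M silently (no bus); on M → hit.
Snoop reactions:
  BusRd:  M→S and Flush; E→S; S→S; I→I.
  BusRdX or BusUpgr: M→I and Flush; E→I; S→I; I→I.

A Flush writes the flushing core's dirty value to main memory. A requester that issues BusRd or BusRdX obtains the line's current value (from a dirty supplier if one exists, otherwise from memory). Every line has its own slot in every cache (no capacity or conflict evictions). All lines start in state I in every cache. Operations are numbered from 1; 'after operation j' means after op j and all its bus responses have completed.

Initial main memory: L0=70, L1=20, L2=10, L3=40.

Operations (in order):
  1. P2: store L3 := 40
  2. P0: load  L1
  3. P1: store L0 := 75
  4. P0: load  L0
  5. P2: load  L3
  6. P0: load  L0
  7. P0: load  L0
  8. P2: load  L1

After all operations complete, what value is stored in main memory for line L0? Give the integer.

memory[L0] = 75

step 1: P2: store L3 := 40  ⟶  IIM  (L3)  txn=BusRdX  M[L3]=40
step 2: P0: load  L1  ⟶  EII  (L1)  txn=BusRd  M[L1]=20
step 3: P1: store L0 := 75  ⟶  IMI  (L0)  txn=BusRdX  M[L0]=70
step 4: P0: load  L0  ⟶  SSI  (L0)  txn=BusRd+Flush  M[L0]=75
step 5: P2: load  L3  ⟶  IIM  (L3)  txn=∅  M[L3]=40
step 6: P0: load  L0  ⟶  SSI  (L0)  txn=∅  M[L0]=75
step 7: P0: load  L0  ⟶  SSI  (L0)  txn=∅  M[L0]=75
step 8: P2: load  L1  ⟶  SIS  (L1)  txn=BusRd  M[L1]=20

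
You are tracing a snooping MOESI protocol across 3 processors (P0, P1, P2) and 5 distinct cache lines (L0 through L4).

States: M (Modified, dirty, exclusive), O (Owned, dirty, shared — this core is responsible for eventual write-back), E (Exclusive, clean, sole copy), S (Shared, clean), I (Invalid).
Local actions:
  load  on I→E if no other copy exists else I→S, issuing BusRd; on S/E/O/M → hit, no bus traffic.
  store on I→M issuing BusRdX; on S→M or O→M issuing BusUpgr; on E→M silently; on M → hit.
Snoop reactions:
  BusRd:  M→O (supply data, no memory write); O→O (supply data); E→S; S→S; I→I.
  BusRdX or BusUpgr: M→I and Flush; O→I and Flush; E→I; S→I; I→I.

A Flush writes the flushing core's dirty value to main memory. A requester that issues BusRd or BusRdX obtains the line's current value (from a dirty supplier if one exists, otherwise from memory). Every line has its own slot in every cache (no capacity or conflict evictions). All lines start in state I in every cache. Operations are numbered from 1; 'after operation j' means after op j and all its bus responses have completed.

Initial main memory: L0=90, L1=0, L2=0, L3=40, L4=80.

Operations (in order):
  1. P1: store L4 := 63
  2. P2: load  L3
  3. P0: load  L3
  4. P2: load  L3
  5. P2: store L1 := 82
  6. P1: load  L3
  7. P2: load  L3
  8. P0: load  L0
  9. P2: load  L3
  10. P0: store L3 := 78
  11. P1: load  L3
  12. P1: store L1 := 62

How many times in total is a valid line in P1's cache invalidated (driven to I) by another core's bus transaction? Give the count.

[1] P1: store L4 := 63 | P0:I, P1:M(63), P2:I | bus: BusRdX
[2] P2: load  L3 | P0:I, P1:I, P2:E(40) | bus: BusRd
[3] P0: load  L3 | P0:S(40), P1:I, P2:S(40) | bus: BusRd
[4] P2: load  L3 | P0:S(40), P1:I, P2:S(40) | bus: none
[5] P2: store L1 := 82 | P0:I, P1:I, P2:M(82) | bus: BusRdX
[6] P1: load  L3 | P0:S(40), P1:S(40), P2:S(40) | bus: BusRd
[7] P2: load  L3 | P0:S(40), P1:S(40), P2:S(40) | bus: none
[8] P0: load  L0 | P0:E(90), P1:I, P2:I | bus: BusRd
[9] P2: load  L3 | P0:S(40), P1:S(40), P2:S(40) | bus: none
[10] P0: store L3 := 78 | P0:M(78), P1:I, P2:I | bus: BusUpgr
[11] P1: load  L3 | P0:O(78), P1:S(78), P2:I | bus: BusRd
[12] P1: store L1 := 62 | P0:I, P1:M(62), P2:I | bus: BusRdX,Flush

invalidations = 1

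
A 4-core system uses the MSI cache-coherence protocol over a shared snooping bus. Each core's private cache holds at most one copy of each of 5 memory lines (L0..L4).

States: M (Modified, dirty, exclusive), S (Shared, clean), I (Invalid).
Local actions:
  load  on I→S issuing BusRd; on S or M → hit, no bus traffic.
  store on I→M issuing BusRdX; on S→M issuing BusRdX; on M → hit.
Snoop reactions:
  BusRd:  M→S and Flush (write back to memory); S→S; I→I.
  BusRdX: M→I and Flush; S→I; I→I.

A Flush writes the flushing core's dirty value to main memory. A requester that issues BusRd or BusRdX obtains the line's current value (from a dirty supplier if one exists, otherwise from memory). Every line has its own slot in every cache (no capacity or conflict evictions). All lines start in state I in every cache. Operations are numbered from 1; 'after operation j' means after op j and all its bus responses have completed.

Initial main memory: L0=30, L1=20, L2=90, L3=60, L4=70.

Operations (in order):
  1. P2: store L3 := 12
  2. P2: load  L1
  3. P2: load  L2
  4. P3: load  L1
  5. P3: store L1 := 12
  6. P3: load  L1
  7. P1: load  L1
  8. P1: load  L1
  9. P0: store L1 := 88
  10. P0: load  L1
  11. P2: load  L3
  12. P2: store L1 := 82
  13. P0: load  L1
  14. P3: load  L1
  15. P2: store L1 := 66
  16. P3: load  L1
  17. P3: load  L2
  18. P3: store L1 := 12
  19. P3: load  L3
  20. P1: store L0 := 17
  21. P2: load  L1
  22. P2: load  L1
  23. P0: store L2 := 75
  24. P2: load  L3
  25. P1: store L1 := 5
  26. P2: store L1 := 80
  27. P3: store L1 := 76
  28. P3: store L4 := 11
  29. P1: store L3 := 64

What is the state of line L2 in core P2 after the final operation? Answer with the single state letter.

state = I

[1] P2: store L3 := 12 | P0:I, P1:I, P2:M(12), P3:I | bus: BusRdX
[2] P2: load  L1 | P0:I, P1:I, P2:S(20), P3:I | bus: BusRd
[3] P2: load  L2 | P0:I, P1:I, P2:S(90), P3:I | bus: BusRd
[4] P3: load  L1 | P0:I, P1:I, P2:S(20), P3:S(20) | bus: BusRd
[5] P3: store L1 := 12 | P0:I, P1:I, P2:I, P3:M(12) | bus: BusRdX
[6] P3: load  L1 | P0:I, P1:I, P2:I, P3:M(12) | bus: none
[7] P1: load  L1 | P0:I, P1:S(12), P2:I, P3:S(12) | bus: BusRd,Flush
[8] P1: load  L1 | P0:I, P1:S(12), P2:I, P3:S(12) | bus: none
[9] P0: store L1 := 88 | P0:M(88), P1:I, P2:I, P3:I | bus: BusRdX
[10] P0: load  L1 | P0:M(88), P1:I, P2:I, P3:I | bus: none
[11] P2: load  L3 | P0:I, P1:I, P2:M(12), P3:I | bus: none
[12] P2: store L1 := 82 | P0:I, P1:I, P2:M(82), P3:I | bus: BusRdX,Flush
[13] P0: load  L1 | P0:S(82), P1:I, P2:S(82), P3:I | bus: BusRd,Flush
[14] P3: load  L1 | P0:S(82), P1:I, P2:S(82), P3:S(82) | bus: BusRd
[15] P2: store L1 := 66 | P0:I, P1:I, P2:M(66), P3:I | bus: BusRdX
[16] P3: load  L1 | P0:I, P1:I, P2:S(66), P3:S(66) | bus: BusRd,Flush
[17] P3: load  L2 | P0:I, P1:I, P2:S(90), P3:S(90) | bus: BusRd
[18] P3: store L1 := 12 | P0:I, P1:I, P2:I, P3:M(12) | bus: BusRdX
[19] P3: load  L3 | P0:I, P1:I, P2:S(12), P3:S(12) | bus: BusRd,Flush
[20] P1: store L0 := 17 | P0:I, P1:M(17), P2:I, P3:I | bus: BusRdX
[21] P2: load  L1 | P0:I, P1:I, P2:S(12), P3:S(12) | bus: BusRd,Flush
[22] P2: load  L1 | P0:I, P1:I, P2:S(12), P3:S(12) | bus: none
[23] P0: store L2 := 75 | P0:M(75), P1:I, P2:I, P3:I | bus: BusRdX
[24] P2: load  L3 | P0:I, P1:I, P2:S(12), P3:S(12) | bus: none
[25] P1: store L1 := 5 | P0:I, P1:M(5), P2:I, P3:I | bus: BusRdX
[26] P2: store L1 := 80 | P0:I, P1:I, P2:M(80), P3:I | bus: BusRdX,Flush
[27] P3: store L1 := 76 | P0:I, P1:I, P2:I, P3:M(76) | bus: BusRdX,Flush
[28] P3: store L4 := 11 | P0:I, P1:I, P2:I, P3:M(11) | bus: BusRdX
[29] P1: store L3 := 64 | P0:I, P1:M(64), P2:I, P3:I | bus: BusRdX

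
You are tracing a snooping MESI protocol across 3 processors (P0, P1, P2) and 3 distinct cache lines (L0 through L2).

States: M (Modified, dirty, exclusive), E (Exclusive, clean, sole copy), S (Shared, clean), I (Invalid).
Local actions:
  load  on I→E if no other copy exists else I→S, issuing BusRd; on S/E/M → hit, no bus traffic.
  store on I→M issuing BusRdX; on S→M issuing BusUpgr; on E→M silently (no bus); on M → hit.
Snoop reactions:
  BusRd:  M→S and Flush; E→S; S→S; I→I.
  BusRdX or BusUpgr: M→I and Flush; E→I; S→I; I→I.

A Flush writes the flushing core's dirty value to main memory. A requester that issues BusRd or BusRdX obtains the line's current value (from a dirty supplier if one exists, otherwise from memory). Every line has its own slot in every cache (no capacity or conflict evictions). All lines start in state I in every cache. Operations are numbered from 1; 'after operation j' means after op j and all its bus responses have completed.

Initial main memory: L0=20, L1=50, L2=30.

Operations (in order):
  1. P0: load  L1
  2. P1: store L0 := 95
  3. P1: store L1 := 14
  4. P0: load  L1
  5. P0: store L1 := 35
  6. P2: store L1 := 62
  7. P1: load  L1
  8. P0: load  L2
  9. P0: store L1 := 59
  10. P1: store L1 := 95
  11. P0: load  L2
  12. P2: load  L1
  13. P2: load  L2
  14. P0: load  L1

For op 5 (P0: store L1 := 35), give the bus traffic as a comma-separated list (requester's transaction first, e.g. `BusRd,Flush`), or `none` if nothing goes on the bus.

1. P0: load  L1  bus=[BusRd]  L1: P0=E P1=I P2=I  mem[L1]=50
2. P1: store L0 := 95  bus=[BusRdX]  L0: P0=I P1=M P2=I  mem[L0]=20
3. P1: store L1 := 14  bus=[BusRdX]  L1: P0=I P1=M P2=I  mem[L1]=50
4. P0: load  L1  bus=[BusRd,Flush]  L1: P0=S P1=S P2=I  mem[L1]=14
5. P0: store L1 := 35  bus=[BusUpgr]  L1: P0=M P1=I P2=I  mem[L1]=14
6. P2: store L1 := 62  bus=[BusRdX,Flush]  L1: P0=I P1=I P2=M  mem[L1]=35
7. P1: load  L1  bus=[BusRd,Flush]  L1: P0=I P1=S P2=S  mem[L1]=62
8. P0: load  L2  bus=[BusRd]  L2: P0=E P1=I P2=I  mem[L2]=30
9. P0: store L1 := 59  bus=[BusRdX]  L1: P0=M P1=I P2=I  mem[L1]=62
10. P1: store L1 := 95  bus=[BusRdX,Flush]  L1: P0=I P1=M P2=I  mem[L1]=59
11. P0: load  L2  bus=[-]  L2: P0=E P1=I P2=I  mem[L2]=30
12. P2: load  L1  bus=[BusRd,Flush]  L1: P0=I P1=S P2=S  mem[L1]=95
13. P2: load  L2  bus=[BusRd]  L2: P0=S P1=I P2=S  mem[L2]=30
14. P0: load  L1  bus=[BusRd]  L1: P0=S P1=S P2=S  mem[L1]=95

bus = BusUpgr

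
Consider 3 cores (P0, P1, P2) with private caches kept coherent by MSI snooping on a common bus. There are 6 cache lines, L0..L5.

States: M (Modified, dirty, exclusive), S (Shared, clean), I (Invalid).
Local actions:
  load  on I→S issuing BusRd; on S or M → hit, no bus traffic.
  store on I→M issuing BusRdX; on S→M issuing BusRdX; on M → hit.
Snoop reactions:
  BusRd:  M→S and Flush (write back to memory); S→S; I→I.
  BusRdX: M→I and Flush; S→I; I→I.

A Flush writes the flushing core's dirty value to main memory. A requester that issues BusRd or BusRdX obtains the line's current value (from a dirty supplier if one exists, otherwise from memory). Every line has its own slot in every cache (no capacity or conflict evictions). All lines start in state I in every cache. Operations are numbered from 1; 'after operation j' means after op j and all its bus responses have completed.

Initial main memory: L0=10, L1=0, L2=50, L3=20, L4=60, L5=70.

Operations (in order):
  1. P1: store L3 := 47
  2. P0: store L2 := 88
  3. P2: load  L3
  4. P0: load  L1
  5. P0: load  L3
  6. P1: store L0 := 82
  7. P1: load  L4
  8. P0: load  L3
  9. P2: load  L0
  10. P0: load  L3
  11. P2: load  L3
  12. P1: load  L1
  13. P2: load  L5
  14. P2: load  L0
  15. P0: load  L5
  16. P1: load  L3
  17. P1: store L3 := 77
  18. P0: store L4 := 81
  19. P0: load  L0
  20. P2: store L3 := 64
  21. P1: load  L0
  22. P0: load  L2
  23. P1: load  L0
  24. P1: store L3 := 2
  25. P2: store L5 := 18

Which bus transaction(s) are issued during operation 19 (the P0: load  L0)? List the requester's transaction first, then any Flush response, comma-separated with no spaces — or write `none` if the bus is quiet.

bus = BusRd

step 1: P1: store L3 := 47  ⟶  IMI  (L3)  txn=BusRdX  M[L3]=20
step 2: P0: store L2 := 88  ⟶  MII  (L2)  txn=BusRdX  M[L2]=50
step 3: P2: load  L3  ⟶  ISS  (L3)  txn=BusRd+Flush  M[L3]=47
step 4: P0: load  L1  ⟶  SII  (L1)  txn=BusRd  M[L1]=0
step 5: P0: load  L3  ⟶  SSS  (L3)  txn=BusRd  M[L3]=47
step 6: P1: store L0 := 82  ⟶  IMI  (L0)  txn=BusRdX  M[L0]=10
step 7: P1: load  L4  ⟶  ISI  (L4)  txn=BusRd  M[L4]=60
step 8: P0: load  L3  ⟶  SSS  (L3)  txn=∅  M[L3]=47
step 9: P2: load  L0  ⟶  ISS  (L0)  txn=BusRd+Flush  M[L0]=82
step 10: P0: load  L3  ⟶  SSS  (L3)  txn=∅  M[L3]=47
step 11: P2: load  L3  ⟶  SSS  (L3)  txn=∅  M[L3]=47
step 12: P1: load  L1  ⟶  SSI  (L1)  txn=BusRd  M[L1]=0
step 13: P2: load  L5  ⟶  IIS  (L5)  txn=BusRd  M[L5]=70
step 14: P2: load  L0  ⟶  ISS  (L0)  txn=∅  M[L0]=82
step 15: P0: load  L5  ⟶  SIS  (L5)  txn=BusRd  M[L5]=70
step 16: P1: load  L3  ⟶  SSS  (L3)  txn=∅  M[L3]=47
step 17: P1: store L3 := 77  ⟶  IMI  (L3)  txn=BusRdX  M[L3]=47
step 18: P0: store L4 := 81  ⟶  MII  (L4)  txn=BusRdX  M[L4]=60
step 19: P0: load  L0  ⟶  SSS  (L0)  txn=BusRd  M[L0]=82
step 20: P2: store L3 := 64  ⟶  IIM  (L3)  txn=BusRdX+Flush  M[L3]=77
step 21: P1: load  L0  ⟶  SSS  (L0)  txn=∅  M[L0]=82
step 22: P0: load  L2  ⟶  MII  (L2)  txn=∅  M[L2]=50
step 23: P1: load  L0  ⟶  SSS  (L0)  txn=∅  M[L0]=82
step 24: P1: store L3 := 2  ⟶  IMI  (L3)  txn=BusRdX+Flush  M[L3]=64
step 25: P2: store L5 := 18  ⟶  IIM  (L5)  txn=BusRdX  M[L5]=70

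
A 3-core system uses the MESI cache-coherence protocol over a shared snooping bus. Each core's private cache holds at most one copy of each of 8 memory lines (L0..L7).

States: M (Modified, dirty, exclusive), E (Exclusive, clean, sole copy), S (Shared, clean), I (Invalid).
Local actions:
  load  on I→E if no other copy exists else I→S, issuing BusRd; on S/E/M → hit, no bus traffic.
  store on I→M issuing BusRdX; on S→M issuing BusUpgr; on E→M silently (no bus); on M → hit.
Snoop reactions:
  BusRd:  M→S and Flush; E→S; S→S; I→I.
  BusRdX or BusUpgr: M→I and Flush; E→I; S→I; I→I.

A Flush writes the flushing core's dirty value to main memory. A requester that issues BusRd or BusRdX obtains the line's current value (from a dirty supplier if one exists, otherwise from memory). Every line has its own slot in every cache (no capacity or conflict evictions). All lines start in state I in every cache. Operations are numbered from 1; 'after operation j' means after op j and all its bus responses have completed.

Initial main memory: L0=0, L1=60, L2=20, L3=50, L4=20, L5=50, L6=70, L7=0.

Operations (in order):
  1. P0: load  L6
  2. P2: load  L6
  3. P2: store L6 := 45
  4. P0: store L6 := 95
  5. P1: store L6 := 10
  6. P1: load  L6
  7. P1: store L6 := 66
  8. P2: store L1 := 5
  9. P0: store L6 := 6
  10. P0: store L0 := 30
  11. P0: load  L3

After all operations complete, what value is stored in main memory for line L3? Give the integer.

[1] P0: load  L6 | P0:E(70), P1:I, P2:I | bus: BusRd
[2] P2: load  L6 | P0:S(70), P1:I, P2:S(70) | bus: BusRd
[3] P2: store L6 := 45 | P0:I, P1:I, P2:M(45) | bus: BusUpgr
[4] P0: store L6 := 95 | P0:M(95), P1:I, P2:I | bus: BusRdX,Flush
[5] P1: store L6 := 10 | P0:I, P1:M(10), P2:I | bus: BusRdX,Flush
[6] P1: load  L6 | P0:I, P1:M(10), P2:I | bus: none
[7] P1: store L6 := 66 | P0:I, P1:M(66), P2:I | bus: none
[8] P2: store L1 := 5 | P0:I, P1:I, P2:M(5) | bus: BusRdX
[9] P0: store L6 := 6 | P0:M(6), P1:I, P2:I | bus: BusRdX,Flush
[10] P0: store L0 := 30 | P0:M(30), P1:I, P2:I | bus: BusRdX
[11] P0: load  L3 | P0:E(50), P1:I, P2:I | bus: BusRd

memory[L3] = 50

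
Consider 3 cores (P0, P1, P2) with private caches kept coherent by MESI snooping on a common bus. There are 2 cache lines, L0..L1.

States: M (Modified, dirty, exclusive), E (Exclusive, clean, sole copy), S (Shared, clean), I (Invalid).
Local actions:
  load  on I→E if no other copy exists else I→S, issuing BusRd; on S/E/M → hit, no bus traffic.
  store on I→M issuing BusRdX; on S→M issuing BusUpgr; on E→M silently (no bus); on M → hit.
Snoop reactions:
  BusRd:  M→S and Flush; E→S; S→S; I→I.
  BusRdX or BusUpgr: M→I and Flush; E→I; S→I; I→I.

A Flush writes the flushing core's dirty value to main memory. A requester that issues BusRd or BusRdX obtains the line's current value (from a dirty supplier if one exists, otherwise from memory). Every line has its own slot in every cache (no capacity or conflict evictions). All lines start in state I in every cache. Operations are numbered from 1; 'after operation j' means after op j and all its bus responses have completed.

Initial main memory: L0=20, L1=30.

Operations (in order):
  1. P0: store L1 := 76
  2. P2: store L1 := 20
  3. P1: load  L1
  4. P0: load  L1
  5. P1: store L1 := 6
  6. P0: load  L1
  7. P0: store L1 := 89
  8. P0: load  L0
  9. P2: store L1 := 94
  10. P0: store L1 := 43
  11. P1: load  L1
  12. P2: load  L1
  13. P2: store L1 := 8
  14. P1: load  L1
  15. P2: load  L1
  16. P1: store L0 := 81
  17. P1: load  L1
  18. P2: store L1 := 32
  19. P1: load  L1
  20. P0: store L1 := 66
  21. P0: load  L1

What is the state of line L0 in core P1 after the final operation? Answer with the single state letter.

state = M

1. P0: store L1 := 76  bus=[BusRdX]  L1: P0=M P1=I P2=I  mem[L1]=30
2. P2: store L1 := 20  bus=[BusRdX,Flush]  L1: P0=I P1=I P2=M  mem[L1]=76
3. P1: load  L1  bus=[BusRd,Flush]  L1: P0=I P1=S P2=S  mem[L1]=20
4. P0: load  L1  bus=[BusRd]  L1: P0=S P1=S P2=S  mem[L1]=20
5. P1: store L1 := 6  bus=[BusUpgr]  L1: P0=I P1=M P2=I  mem[L1]=20
6. P0: load  L1  bus=[BusRd,Flush]  L1: P0=S P1=S P2=I  mem[L1]=6
7. P0: store L1 := 89  bus=[BusUpgr]  L1: P0=M P1=I P2=I  mem[L1]=6
8. P0: load  L0  bus=[BusRd]  L0: P0=E P1=I P2=I  mem[L0]=20
9. P2: store L1 := 94  bus=[BusRdX,Flush]  L1: P0=I P1=I P2=M  mem[L1]=89
10. P0: store L1 := 43  bus=[BusRdX,Flush]  L1: P0=M P1=I P2=I  mem[L1]=94
11. P1: load  L1  bus=[BusRd,Flush]  L1: P0=S P1=S P2=I  mem[L1]=43
12. P2: load  L1  bus=[BusRd]  L1: P0=S P1=S P2=S  mem[L1]=43
13. P2: store L1 := 8  bus=[BusUpgr]  L1: P0=I P1=I P2=M  mem[L1]=43
14. P1: load  L1  bus=[BusRd,Flush]  L1: P0=I P1=S P2=S  mem[L1]=8
15. P2: load  L1  bus=[-]  L1: P0=I P1=S P2=S  mem[L1]=8
16. P1: store L0 := 81  bus=[BusRdX]  L0: P0=I P1=M P2=I  mem[L0]=20
17. P1: load  L1  bus=[-]  L1: P0=I P1=S P2=S  mem[L1]=8
18. P2: store L1 := 32  bus=[BusUpgr]  L1: P0=I P1=I P2=M  mem[L1]=8
19. P1: load  L1  bus=[BusRd,Flush]  L1: P0=I P1=S P2=S  mem[L1]=32
20. P0: store L1 := 66  bus=[BusRdX]  L1: P0=M P1=I P2=I  mem[L1]=32
21. P0: load  L1  bus=[-]  L1: P0=M P1=I P2=I  mem[L1]=32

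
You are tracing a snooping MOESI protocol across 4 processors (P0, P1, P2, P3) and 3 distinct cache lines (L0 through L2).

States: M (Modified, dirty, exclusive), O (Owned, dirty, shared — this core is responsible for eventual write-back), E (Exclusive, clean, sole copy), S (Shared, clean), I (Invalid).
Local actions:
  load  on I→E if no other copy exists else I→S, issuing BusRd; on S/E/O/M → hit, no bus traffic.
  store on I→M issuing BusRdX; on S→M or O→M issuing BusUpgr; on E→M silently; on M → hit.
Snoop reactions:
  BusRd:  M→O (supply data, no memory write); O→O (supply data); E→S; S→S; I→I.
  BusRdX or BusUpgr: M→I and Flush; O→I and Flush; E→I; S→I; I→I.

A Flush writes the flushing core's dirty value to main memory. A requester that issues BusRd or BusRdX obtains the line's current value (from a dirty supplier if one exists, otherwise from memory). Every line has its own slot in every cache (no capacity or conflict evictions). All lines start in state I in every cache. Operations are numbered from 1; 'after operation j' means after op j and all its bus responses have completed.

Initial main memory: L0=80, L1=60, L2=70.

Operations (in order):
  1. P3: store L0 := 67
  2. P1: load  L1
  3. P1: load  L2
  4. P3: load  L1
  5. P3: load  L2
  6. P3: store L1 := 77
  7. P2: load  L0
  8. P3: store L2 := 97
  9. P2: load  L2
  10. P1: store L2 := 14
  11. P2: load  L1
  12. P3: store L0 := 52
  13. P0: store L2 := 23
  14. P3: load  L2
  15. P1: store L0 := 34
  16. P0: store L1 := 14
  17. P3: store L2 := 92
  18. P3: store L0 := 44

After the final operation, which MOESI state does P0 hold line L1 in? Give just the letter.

  op1 P3: store L0 := 67 → I/I/I/M on L0; bus BusRdX; mem=80
  op2 P1: load  L1 → I/E/I/I on L1; bus BusRd; mem=60
  op3 P1: load  L2 → I/E/I/I on L2; bus BusRd; mem=70
  op4 P3: load  L1 → I/S/I/S on L1; bus BusRd; mem=60
  op5 P3: load  L2 → I/S/I/S on L2; bus BusRd; mem=70
  op6 P3: store L1 := 77 → I/I/I/M on L1; bus BusUpgr; mem=60
  op7 P2: load  L0 → I/I/S/O on L0; bus BusRd; mem=80
  op8 P3: store L2 := 97 → I/I/I/M on L2; bus BusUpgr; mem=70
  op9 P2: load  L2 → I/I/S/O on L2; bus BusRd; mem=70
  op10 P1: store L2 := 14 → I/M/I/I on L2; bus BusRdX Flush; mem=97
  op11 P2: load  L1 → I/I/S/O on L1; bus BusRd; mem=60
  op12 P3: store L0 := 52 → I/I/I/M on L0; bus BusUpgr; mem=80
  op13 P0: store L2 := 23 → M/I/I/I on L2; bus BusRdX Flush; mem=14
  op14 P3: load  L2 → O/I/I/S on L2; bus BusRd; mem=14
  op15 P1: store L0 := 34 → I/M/I/I on L0; bus BusRdX Flush; mem=52
  op16 P0: store L1 := 14 → M/I/I/I on L1; bus BusRdX Flush; mem=77
  op17 P3: store L2 := 92 → I/I/I/M on L2; bus BusUpgr Flush; mem=23
  op18 P3: store L0 := 44 → I/I/I/M on L0; bus BusRdX Flush; mem=34

state = M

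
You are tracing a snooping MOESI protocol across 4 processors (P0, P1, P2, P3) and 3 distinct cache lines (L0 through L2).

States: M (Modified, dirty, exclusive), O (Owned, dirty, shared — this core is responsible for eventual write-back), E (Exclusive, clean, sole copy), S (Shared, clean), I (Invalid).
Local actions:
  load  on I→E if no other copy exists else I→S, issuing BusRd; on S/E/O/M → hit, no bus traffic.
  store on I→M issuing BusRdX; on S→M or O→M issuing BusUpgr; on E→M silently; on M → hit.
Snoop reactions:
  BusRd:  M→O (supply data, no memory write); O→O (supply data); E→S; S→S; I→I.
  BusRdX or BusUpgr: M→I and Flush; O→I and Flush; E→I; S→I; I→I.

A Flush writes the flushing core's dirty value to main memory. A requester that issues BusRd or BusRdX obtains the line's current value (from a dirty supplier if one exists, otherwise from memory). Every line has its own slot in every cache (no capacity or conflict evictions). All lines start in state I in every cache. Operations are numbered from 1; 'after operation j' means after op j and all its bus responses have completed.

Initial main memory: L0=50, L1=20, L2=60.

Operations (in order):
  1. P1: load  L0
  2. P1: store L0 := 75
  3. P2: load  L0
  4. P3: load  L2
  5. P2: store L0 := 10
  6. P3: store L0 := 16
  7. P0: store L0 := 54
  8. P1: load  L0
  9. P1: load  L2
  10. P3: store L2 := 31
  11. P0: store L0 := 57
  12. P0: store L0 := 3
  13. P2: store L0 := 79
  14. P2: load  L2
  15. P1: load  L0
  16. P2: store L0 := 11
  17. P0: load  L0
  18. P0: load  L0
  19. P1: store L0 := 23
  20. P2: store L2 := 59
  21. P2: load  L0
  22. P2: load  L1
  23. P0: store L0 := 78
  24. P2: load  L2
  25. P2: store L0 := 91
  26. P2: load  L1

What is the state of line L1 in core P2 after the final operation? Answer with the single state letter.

state = E

step 1: P1: load  L0  ⟶  IEII  (L0)  txn=BusRd  M[L0]=50
step 2: P1: store L0 := 75  ⟶  IMII  (L0)  txn=∅  M[L0]=50
step 3: P2: load  L0  ⟶  IOSI  (L0)  txn=BusRd  M[L0]=50
step 4: P3: load  L2  ⟶  IIIE  (L2)  txn=BusRd  M[L2]=60
step 5: P2: store L0 := 10  ⟶  IIMI  (L0)  txn=BusUpgr+Flush  M[L0]=75
step 6: P3: store L0 := 16  ⟶  IIIM  (L0)  txn=BusRdX+Flush  M[L0]=10
step 7: P0: store L0 := 54  ⟶  MIII  (L0)  txn=BusRdX+Flush  M[L0]=16
step 8: P1: load  L0  ⟶  OSII  (L0)  txn=BusRd  M[L0]=16
step 9: P1: load  L2  ⟶  ISIS  (L2)  txn=BusRd  M[L2]=60
step 10: P3: store L2 := 31  ⟶  IIIM  (L2)  txn=BusUpgr  M[L2]=60
step 11: P0: store L0 := 57  ⟶  MIII  (L0)  txn=BusUpgr  M[L0]=16
step 12: P0: store L0 := 3  ⟶  MIII  (L0)  txn=∅  M[L0]=16
step 13: P2: store L0 := 79  ⟶  IIMI  (L0)  txn=BusRdX+Flush  M[L0]=3
step 14: P2: load  L2  ⟶  IISO  (L2)  txn=BusRd  M[L2]=60
step 15: P1: load  L0  ⟶  ISOI  (L0)  txn=BusRd  M[L0]=3
step 16: P2: store L0 := 11  ⟶  IIMI  (L0)  txn=BusUpgr  M[L0]=3
step 17: P0: load  L0  ⟶  SIOI  (L0)  txn=BusRd  M[L0]=3
step 18: P0: load  L0  ⟶  SIOI  (L0)  txn=∅  M[L0]=3
step 19: P1: store L0 := 23  ⟶  IMII  (L0)  txn=BusRdX+Flush  M[L0]=11
step 20: P2: store L2 := 59  ⟶  IIMI  (L2)  txn=BusUpgr+Flush  M[L2]=31
step 21: P2: load  L0  ⟶  IOSI  (L0)  txn=BusRd  M[L0]=11
step 22: P2: load  L1  ⟶  IIEI  (L1)  txn=BusRd  M[L1]=20
step 23: P0: store L0 := 78  ⟶  MIII  (L0)  txn=BusRdX+Flush  M[L0]=23
step 24: P2: load  L2  ⟶  IIMI  (L2)  txn=∅  M[L2]=31
step 25: P2: store L0 := 91  ⟶  IIMI  (L0)  txn=BusRdX+Flush  M[L0]=78
step 26: P2: load  L1  ⟶  IIEI  (L1)  txn=∅  M[L1]=20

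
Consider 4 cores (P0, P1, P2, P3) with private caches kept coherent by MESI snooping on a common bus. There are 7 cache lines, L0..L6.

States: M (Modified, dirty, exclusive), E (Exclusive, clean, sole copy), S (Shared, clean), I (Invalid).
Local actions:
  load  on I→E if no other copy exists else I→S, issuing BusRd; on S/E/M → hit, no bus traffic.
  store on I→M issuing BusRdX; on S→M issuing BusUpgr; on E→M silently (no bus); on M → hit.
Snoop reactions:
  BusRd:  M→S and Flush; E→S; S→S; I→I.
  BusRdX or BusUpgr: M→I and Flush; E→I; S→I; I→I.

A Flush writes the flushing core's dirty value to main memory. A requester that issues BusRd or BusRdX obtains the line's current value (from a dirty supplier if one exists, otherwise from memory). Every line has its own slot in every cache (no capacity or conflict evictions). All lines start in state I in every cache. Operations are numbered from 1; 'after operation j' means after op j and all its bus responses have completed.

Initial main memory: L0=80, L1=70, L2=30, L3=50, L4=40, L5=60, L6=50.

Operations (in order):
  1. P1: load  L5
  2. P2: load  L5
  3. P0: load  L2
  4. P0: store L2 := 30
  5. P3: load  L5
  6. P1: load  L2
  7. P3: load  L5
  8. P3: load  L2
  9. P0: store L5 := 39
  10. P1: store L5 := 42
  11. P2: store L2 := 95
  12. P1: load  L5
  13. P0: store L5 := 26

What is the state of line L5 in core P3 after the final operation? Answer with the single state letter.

state = I

  op1 P1: load  L5 → I/E/I/I on L5; bus BusRd; mem=60
  op2 P2: load  L5 → I/S/S/I on L5; bus BusRd; mem=60
  op3 P0: load  L2 → E/I/I/I on L2; bus BusRd; mem=30
  op4 P0: store L2 := 30 → M/I/I/I on L2; bus (none); mem=30
  op5 P3: load  L5 → I/S/S/S on L5; bus BusRd; mem=60
  op6 P1: load  L2 → S/S/I/I on L2; bus BusRd Flush; mem=30
  op7 P3: load  L5 → I/S/S/S on L5; bus (none); mem=60
  op8 P3: load  L2 → S/S/I/S on L2; bus BusRd; mem=30
  op9 P0: store L5 := 39 → M/I/I/I on L5; bus BusRdX; mem=60
  op10 P1: store L5 := 42 → I/M/I/I on L5; bus BusRdX Flush; mem=39
  op11 P2: store L2 := 95 → I/I/M/I on L2; bus BusRdX; mem=30
  op12 P1: load  L5 → I/M/I/I on L5; bus (none); mem=39
  op13 P0: store L5 := 26 → M/I/I/I on L5; bus BusRdX Flush; mem=42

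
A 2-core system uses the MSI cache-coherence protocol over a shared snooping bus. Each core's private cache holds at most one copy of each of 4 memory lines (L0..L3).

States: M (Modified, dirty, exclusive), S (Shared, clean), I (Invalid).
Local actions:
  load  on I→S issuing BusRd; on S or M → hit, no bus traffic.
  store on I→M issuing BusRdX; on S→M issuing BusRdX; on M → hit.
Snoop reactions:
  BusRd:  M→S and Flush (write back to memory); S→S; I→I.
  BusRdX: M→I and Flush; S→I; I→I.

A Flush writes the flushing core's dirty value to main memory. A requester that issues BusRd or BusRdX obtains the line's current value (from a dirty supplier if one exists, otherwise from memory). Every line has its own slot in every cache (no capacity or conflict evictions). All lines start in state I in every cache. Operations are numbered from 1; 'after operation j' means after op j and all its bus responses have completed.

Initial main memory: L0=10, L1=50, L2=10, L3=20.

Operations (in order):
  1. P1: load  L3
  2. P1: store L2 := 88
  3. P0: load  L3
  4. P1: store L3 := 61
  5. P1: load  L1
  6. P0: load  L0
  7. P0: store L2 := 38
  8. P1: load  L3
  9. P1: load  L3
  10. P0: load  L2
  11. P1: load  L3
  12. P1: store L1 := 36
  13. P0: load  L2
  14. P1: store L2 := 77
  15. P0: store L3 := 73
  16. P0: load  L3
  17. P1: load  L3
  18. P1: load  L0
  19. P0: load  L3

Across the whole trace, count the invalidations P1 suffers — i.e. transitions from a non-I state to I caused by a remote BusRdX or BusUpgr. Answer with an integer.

invalidations = 2

step 1: P1: load  L3  ⟶  IS  (L3)  txn=BusRd  M[L3]=20
step 2: P1: store L2 := 88  ⟶  IM  (L2)  txn=BusRdX  M[L2]=10
step 3: P0: load  L3  ⟶  SS  (L3)  txn=BusRd  M[L3]=20
step 4: P1: store L3 := 61  ⟶  IM  (L3)  txn=BusRdX  M[L3]=20
step 5: P1: load  L1  ⟶  IS  (L1)  txn=BusRd  M[L1]=50
step 6: P0: load  L0  ⟶  SI  (L0)  txn=BusRd  M[L0]=10
step 7: P0: store L2 := 38  ⟶  MI  (L2)  txn=BusRdX+Flush  M[L2]=88
step 8: P1: load  L3  ⟶  IM  (L3)  txn=∅  M[L3]=20
step 9: P1: load  L3  ⟶  IM  (L3)  txn=∅  M[L3]=20
step 10: P0: load  L2  ⟶  MI  (L2)  txn=∅  M[L2]=88
step 11: P1: load  L3  ⟶  IM  (L3)  txn=∅  M[L3]=20
step 12: P1: store L1 := 36  ⟶  IM  (L1)  txn=BusRdX  M[L1]=50
step 13: P0: load  L2  ⟶  MI  (L2)  txn=∅  M[L2]=88
step 14: P1: store L2 := 77  ⟶  IM  (L2)  txn=BusRdX+Flush  M[L2]=38
step 15: P0: store L3 := 73  ⟶  MI  (L3)  txn=BusRdX+Flush  M[L3]=61
step 16: P0: load  L3  ⟶  MI  (L3)  txn=∅  M[L3]=61
step 17: P1: load  L3  ⟶  SS  (L3)  txn=BusRd+Flush  M[L3]=73
step 18: P1: load  L0  ⟶  SS  (L0)  txn=BusRd  M[L0]=10
step 19: P0: load  L3  ⟶  SS  (L3)  txn=∅  M[L3]=73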